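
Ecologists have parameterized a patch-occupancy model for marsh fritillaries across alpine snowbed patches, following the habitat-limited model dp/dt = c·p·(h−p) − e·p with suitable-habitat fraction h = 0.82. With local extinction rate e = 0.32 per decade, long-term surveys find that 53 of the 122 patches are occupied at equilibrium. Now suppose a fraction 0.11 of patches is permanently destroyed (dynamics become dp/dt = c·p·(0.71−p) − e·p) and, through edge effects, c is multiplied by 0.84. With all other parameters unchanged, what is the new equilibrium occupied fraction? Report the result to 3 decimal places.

0.251

Observed p* = 53/122 = 0.43443.
Balance c(h−p*) = e gives c = e/(0.82 − 0.43443) = 0.32/0.38557 = 0.82994.
New p* = 0.71 − e/c = 0.71 − 0.32000/0.69715 = 0.25099.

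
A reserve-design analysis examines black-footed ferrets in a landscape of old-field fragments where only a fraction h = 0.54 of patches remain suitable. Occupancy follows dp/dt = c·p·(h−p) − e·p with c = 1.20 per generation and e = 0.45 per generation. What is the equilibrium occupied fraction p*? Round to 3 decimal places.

Setting dp/dt = 0 and dividing by p* gives c·(h−p*) = e.
So p* = h − e/c = 0.54 − 0.45/1.20 = 0.54 − 0.3750 = 0.1650.

0.165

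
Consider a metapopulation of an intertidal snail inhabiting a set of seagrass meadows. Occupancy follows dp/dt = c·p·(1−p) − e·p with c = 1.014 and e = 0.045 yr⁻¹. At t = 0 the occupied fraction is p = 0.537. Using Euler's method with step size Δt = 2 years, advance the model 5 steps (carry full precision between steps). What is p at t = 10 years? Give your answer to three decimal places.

0.984

Update rule: p ← p + [c·p·(1−p) − e·p]·Δt with Δt = 2.
step 1: Δp = +0.45589, p = 0.99289
step 2: Δp = -0.07505, p = 0.91784
step 3: Δp = +0.07032, p = 0.98816
step 4: Δp = -0.06521, p = 0.92295
step 5: Δp = +0.06115, p = 0.98410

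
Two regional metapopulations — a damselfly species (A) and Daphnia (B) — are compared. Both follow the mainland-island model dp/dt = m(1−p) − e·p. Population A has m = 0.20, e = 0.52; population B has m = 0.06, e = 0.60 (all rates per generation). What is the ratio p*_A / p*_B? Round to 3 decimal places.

A: p*_A = m/(m+e) = 0.20/0.7200 = 0.2778.
B: p*_B = 0.06/0.6600 = 0.0909.
p*_A / p*_B = 0.2778/0.0909 = 3.0556.

3.056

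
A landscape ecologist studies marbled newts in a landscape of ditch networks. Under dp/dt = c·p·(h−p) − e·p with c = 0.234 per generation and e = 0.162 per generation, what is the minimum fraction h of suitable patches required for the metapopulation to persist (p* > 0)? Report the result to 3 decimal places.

p* = h − e/c is positive only when h > e/c.
h_min = e/c = 0.162/0.234 = 0.6923.

0.692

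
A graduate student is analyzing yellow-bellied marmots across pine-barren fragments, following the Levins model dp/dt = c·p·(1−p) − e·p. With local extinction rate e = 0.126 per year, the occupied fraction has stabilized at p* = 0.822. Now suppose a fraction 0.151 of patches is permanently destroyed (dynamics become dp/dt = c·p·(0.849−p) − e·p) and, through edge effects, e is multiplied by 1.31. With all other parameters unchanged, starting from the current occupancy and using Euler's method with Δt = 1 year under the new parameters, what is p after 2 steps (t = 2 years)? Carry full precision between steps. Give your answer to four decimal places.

Balance c(1−p*) = e gives c = e/(1 − 0.82200) = 0.126/0.17800 = 0.70787.
Starting from p₀ = 0.82200; update p ← p + (dp/dt)·Δt with the new parameters.
  1  |  dp/dt·Δt = -0.119969  |  p_1 = 0.702031
  2  |  dp/dt·Δt = -0.042842  |  p_2 = 0.659189

0.6592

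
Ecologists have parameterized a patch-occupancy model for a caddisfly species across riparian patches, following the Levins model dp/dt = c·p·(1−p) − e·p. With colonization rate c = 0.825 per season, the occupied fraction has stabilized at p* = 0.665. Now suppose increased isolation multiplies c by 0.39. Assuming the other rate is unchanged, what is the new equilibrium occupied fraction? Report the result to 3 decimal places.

Balance c(1−p*) = e gives e = 0.825×(1 − 0.66500) = 0.27637.
New p* = 1 − e/c = 1 − 0.27637/0.32175 = 0.14104.

0.141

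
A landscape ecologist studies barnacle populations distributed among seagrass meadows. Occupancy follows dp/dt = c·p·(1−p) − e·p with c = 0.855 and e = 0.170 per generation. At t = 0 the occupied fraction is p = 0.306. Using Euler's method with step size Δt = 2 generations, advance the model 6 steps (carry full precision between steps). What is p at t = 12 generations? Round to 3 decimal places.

0.801

Update rule: p ← p + [c·p·(1−p) − e·p]·Δt with Δt = 2.
p: 0.30600 → 0.56510  (Δp = +0.25910)
p: 0.56510 → 0.79322  (Δp = +0.22812)
p: 0.79322 → 0.80400  (Δp = +0.01078)
p: 0.80400 → 0.80011  (Δp = -0.00390)
p: 0.80011 → 0.80156  (Δp = +0.00145)
p: 0.80156 → 0.80102  (Δp = -0.00054)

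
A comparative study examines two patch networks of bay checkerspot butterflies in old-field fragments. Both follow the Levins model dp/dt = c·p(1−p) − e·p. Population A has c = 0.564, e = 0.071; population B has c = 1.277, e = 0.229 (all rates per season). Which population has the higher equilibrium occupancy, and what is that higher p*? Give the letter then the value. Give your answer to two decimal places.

A, 0.87

A: p*_A = 1 − 0.071/0.564 = 0.8741.
B: p*_B = 1 − 0.229/1.277 = 0.8207.
A is higher at 0.8741.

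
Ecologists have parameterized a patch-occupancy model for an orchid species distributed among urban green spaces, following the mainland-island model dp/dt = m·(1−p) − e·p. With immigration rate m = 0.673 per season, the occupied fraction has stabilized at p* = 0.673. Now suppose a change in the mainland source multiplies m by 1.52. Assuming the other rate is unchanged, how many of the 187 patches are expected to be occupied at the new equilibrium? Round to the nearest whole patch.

142

Balance m(1−p*) = e·p* gives e = m(1−p*)/p* = 0.673×0.32700/0.67300 = 0.32700.
New p* = m/(m+e) = 1.02296/(1.02296+0.32700) = 0.75777.
Expected occupied = 187 × 0.75777 = 141.70 ≈ 142.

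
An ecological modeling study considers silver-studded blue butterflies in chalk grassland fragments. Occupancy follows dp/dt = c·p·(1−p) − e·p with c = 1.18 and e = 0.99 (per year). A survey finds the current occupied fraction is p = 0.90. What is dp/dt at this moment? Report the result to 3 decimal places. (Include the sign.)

Colonization term: c·p·(1−p) = 1.18×0.90×0.1000 = 0.10620.
Extinction term: e·p = 0.89100.
dp/dt = 0.10620 − 0.89100 = -0.78480.

-0.785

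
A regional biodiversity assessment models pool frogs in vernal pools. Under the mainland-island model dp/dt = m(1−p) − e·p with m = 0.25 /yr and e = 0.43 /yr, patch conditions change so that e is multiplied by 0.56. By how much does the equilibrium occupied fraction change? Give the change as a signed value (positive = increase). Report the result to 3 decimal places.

Before: p* = 0.25/(0.25+0.43) = 0.3676.
After: m = 0.25, e = 0.2408; p* = 0.25/0.4908 = 0.5094.
Δp* = 0.5094 − 0.3676 = +0.1417.

0.142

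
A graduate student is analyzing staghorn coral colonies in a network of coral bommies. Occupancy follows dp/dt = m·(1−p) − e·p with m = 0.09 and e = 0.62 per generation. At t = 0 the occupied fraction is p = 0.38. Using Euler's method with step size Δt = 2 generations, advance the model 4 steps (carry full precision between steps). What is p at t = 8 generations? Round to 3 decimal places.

0.135

Update rule: p ← p + [m·(1−p) − e·p]·Δt with Δt = 2.
  1  |  dp/dt·Δt = -0.359600  |  p_1 = 0.020400
  2  |  dp/dt·Δt = +0.151032  |  p_2 = 0.171432
  3  |  dp/dt·Δt = -0.063433  |  p_3 = 0.107999
  4  |  dp/dt·Δt = +0.026642  |  p_4 = 0.134641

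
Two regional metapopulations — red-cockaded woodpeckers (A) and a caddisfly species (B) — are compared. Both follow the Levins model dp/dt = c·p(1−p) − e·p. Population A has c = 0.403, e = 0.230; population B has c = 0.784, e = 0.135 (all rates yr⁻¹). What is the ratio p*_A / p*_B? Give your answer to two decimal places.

A: p*_A = 1 − 0.230/0.403 = 0.4293.
B: p*_B = 1 − 0.135/0.784 = 0.8278.
p*_A / p*_B = 0.4293/0.8278 = 0.5186.

0.52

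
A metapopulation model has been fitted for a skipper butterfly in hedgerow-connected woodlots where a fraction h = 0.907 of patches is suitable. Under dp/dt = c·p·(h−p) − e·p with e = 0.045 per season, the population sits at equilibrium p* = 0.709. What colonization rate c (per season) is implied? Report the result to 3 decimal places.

0.227

At equilibrium c(h−p*) = e, so c = e/(h−p*).
c = 0.045/(0.907 − 0.709) = 0.045/0.1980 = 0.2273.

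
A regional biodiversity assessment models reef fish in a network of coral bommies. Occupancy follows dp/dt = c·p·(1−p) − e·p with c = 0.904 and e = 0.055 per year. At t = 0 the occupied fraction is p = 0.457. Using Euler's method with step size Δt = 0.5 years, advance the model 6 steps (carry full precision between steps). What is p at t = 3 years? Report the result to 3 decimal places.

Update rule: p ← p + [c·p·(1−p) − e·p]·Δt with Δt = 0.5.
p: 0.45700 → 0.55660  (Δp = +0.09960)
p: 0.55660 → 0.65284  (Δp = +0.09625)
p: 0.65284 → 0.73733  (Δp = +0.08449)
p: 0.73733 → 0.80459  (Δp = +0.06726)
p: 0.80459 → 0.85353  (Δp = +0.04894)
p: 0.85353 → 0.88657  (Δp = +0.03303)

0.887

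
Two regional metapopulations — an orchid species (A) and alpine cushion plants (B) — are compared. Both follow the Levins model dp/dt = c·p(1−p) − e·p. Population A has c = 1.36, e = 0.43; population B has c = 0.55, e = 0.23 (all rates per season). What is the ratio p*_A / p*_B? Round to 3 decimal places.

A: p*_A = 1 − 0.43/1.36 = 0.6838.
B: p*_B = 1 − 0.23/0.55 = 0.5818.
p*_A / p*_B = 0.6838/0.5818 = 1.1753.

1.175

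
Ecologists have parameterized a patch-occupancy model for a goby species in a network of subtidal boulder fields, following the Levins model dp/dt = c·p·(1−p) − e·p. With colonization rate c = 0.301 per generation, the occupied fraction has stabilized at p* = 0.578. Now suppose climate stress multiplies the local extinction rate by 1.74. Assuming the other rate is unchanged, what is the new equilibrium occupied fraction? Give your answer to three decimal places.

0.266

Balance c(1−p*) = e gives e = 0.301×(1 − 0.57800) = 0.12702.
New p* = 1 − e/c = 1 − 0.22101/0.30100 = 0.26575.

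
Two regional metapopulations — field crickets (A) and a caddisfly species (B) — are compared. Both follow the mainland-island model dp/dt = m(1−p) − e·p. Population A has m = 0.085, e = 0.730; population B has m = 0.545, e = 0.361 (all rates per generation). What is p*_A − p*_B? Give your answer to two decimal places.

-0.50

A: p*_A = m/(m+e) = 0.085/0.8150 = 0.1043.
B: p*_B = 0.545/0.9060 = 0.6015.
p*_A − p*_B = 0.1043 − 0.6015 = -0.4973.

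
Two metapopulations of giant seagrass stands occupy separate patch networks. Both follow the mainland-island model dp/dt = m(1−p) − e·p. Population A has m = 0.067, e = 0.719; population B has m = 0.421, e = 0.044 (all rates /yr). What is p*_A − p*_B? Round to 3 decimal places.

-0.820

A: p*_A = m/(m+e) = 0.067/0.7860 = 0.0852.
B: p*_B = 0.421/0.4650 = 0.9054.
p*_A − p*_B = 0.0852 − 0.9054 = -0.8201.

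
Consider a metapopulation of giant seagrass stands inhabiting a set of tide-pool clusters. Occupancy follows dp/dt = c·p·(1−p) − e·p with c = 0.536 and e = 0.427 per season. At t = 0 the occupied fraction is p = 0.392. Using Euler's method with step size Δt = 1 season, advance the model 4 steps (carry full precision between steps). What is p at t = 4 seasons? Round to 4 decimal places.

Update rule: p ← p + [c·p·(1−p) − e·p]·Δt with Δt = 1.
t = 1: p = 0.39200 + (-0.03964) = 0.35236
t = 2: p = 0.35236 + (-0.02814) = 0.32422
t = 3: p = 0.32422 + (-0.02100) = 0.30322
t = 4: p = 0.30322 + (-0.01623) = 0.28699

0.2870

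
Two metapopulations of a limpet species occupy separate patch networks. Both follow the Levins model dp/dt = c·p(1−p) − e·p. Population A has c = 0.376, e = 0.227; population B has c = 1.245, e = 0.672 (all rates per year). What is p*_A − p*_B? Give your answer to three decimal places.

-0.064

A: p*_A = 1 − 0.227/0.376 = 0.3963.
B: p*_B = 1 − 0.672/1.245 = 0.4602.
p*_A − p*_B = 0.3963 − 0.4602 = -0.0640.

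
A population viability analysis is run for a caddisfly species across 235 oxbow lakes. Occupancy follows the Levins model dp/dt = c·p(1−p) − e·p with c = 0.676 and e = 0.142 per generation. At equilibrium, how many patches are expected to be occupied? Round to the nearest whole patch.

p* = 1 − e/c = 1 − 0.142/0.676 = 0.7899.
Expected occupied patches = N × p* = 235 × 0.7899 = 185.64 ≈ 186.

186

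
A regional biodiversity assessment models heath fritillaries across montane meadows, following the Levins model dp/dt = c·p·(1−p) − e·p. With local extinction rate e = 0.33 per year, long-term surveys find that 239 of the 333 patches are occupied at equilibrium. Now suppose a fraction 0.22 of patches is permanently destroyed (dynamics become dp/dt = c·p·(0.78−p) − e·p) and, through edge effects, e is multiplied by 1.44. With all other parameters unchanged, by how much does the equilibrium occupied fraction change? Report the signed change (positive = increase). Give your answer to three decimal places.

Observed p* = 239/333 = 0.71772.
Balance c(1−p*) = e gives c = e/(1 − 0.71772) = 0.33/0.28228 = 1.16905.
New p* = 0.78 − e/c = 0.78 − 0.47520/1.16905 = 0.37352.
Δp* = 0.37352 − 0.71772 = -0.34420.

-0.344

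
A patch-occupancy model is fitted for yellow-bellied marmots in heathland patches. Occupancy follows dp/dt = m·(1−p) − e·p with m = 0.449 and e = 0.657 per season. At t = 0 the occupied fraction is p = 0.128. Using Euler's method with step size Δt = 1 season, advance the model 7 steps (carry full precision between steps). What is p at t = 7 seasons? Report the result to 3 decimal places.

Update rule: p ← p + [m·(1−p) − e·p]·Δt with Δt = 1.
p: 0.12800 → 0.43543  (Δp = +0.30743)
p: 0.43543 → 0.40284  (Δp = -0.03259)
p: 0.40284 → 0.40630  (Δp = +0.00345)
p: 0.40630 → 0.40593  (Δp = -0.00037)
p: 0.40593 → 0.40597  (Δp = +0.00004)
p: 0.40597 → 0.40597  (Δp = -0.00000)
p: 0.40597 → 0.40597  (Δp = +0.00000)

0.406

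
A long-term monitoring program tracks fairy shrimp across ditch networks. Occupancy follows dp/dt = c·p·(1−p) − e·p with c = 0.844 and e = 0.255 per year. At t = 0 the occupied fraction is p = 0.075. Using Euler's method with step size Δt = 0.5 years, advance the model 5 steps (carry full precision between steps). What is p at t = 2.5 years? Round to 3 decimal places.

Update rule: p ← p + [c·p·(1−p) − e·p]·Δt with Δt = 0.5.
step 1: Δp = +0.01971, p = 0.09471
step 2: Δp = +0.02411, p = 0.11882
step 3: Δp = +0.02903, p = 0.14786
step 4: Δp = +0.03432, p = 0.18217
step 5: Δp = +0.03965, p = 0.22182

0.222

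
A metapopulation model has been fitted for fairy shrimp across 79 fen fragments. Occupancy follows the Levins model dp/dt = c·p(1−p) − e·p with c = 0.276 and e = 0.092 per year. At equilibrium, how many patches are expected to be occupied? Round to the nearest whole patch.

p* = 1 − e/c = 1 − 0.092/0.276 = 0.6667.
Expected occupied patches = N × p* = 79 × 0.6667 = 52.67 ≈ 53.

53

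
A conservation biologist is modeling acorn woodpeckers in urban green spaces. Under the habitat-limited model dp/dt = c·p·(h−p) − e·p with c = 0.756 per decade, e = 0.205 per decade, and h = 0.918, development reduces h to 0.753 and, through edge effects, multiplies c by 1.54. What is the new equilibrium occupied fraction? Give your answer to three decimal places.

0.577

Before: p* = h − e/c = 0.918 − 0.205/0.756 = 0.918 − 0.2712 = 0.6468.
After: c = 1.16424, e = 0.205, h = 0.753; p* = 0.753 − 0.205/1.16424 = 0.5769.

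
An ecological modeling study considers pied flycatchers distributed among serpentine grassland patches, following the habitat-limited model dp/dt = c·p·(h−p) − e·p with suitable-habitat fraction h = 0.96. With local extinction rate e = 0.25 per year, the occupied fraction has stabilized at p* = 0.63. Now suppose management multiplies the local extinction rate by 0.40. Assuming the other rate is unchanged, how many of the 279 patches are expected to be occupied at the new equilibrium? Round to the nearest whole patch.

231

Balance c(h−p*) = e gives c = e/(0.96 − 0.63000) = 0.25/0.33000 = 0.75758.
New p* = 0.96 − e/c = 0.96 − 0.10000/0.75758 = 0.82800.
Expected occupied = 279 × 0.82800 = 231.01 ≈ 231.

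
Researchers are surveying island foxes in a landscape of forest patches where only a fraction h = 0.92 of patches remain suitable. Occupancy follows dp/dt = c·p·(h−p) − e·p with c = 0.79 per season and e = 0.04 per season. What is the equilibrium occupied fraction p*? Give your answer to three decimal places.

Setting dp/dt = 0 and dividing by p* gives c·(h−p*) = e.
So p* = h − e/c = 0.92 − 0.04/0.79 = 0.92 − 0.0506 = 0.8694.

0.869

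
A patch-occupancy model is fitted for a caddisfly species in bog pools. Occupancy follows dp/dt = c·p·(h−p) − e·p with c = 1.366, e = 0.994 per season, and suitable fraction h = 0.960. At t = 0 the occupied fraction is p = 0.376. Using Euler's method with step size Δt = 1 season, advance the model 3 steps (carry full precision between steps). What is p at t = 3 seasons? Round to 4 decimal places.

0.2580

Update rule: p ← p + [c·p·(h−p) − e·p]·Δt with Δt = 1.
t = 1: p = 0.37600 + (-0.07379) = 0.30221
t = 2: p = 0.30221 + (-0.02885) = 0.27336
t = 3: p = 0.27336 + (-0.01532) = 0.25804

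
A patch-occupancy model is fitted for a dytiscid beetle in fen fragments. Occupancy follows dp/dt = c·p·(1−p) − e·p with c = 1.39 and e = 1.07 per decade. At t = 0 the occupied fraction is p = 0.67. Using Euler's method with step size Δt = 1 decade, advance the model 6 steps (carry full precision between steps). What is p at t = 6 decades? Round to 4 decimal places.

0.2340

Update rule: p ← p + [c·p·(1−p) − e·p]·Δt with Δt = 1.
t = 1: p = 0.67000 + (-0.40957) = 0.26043
t = 2: p = 0.26043 + (-0.01094) = 0.24949
t = 3: p = 0.24949 + (-0.00668) = 0.24281
t = 4: p = 0.24281 + (-0.00425) = 0.23856
t = 5: p = 0.23856 + (-0.00277) = 0.23579
t = 6: p = 0.23579 + (-0.00183) = 0.23396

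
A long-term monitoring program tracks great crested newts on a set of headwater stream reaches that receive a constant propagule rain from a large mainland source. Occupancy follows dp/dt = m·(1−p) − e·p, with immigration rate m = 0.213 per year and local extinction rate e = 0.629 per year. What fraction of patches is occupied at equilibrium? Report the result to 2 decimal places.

0.25

Setting dp/dt = 0: m − m·p* = e·p*, so m = (m+e)·p*.
p* = m/(m+e) = 0.213/(0.213+0.629) = 0.213/0.8420 = 0.2530.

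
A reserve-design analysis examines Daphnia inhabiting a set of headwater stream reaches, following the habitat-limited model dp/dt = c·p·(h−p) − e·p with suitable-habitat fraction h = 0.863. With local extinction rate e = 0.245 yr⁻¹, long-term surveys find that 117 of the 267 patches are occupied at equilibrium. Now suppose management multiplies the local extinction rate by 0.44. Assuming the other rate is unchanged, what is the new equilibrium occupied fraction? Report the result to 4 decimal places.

Observed p* = 117/267 = 0.43820.
Balance c(h−p*) = e gives c = e/(0.863 − 0.43820) = 0.245/0.42480 = 0.57674.
New p* = 0.863 − e/c = 0.863 − 0.10780/0.57674 = 0.67609.

0.6761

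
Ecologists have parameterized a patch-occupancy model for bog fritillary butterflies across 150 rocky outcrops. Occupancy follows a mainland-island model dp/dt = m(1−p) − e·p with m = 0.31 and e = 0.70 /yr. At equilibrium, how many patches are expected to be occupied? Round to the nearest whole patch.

46

p* = m/(m+e) = 0.31/1.0100 = 0.3069.
Expected occupied patches = N × p* = 150 × 0.3069 = 46.04 ≈ 46.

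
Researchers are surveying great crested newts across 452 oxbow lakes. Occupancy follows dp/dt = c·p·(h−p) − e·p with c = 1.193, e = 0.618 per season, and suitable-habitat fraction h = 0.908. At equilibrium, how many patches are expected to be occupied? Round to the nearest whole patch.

p* = h − e/c = 0.908 − 0.5180 = 0.3900.
Expected occupied patches = N × p* = 452 × 0.3900 = 176.27 ≈ 176.

176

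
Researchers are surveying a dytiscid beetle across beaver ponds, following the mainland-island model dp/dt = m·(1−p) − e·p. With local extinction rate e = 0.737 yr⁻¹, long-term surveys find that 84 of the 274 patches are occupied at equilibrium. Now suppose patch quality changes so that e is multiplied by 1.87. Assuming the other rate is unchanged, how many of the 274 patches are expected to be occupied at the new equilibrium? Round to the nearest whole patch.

52

Observed p* = 84/274 = 0.30657.
Balance m(1−p*) = e·p* gives m = e·p*/(1−p*) = 0.737×0.30657/0.69343 = 0.32583.
New p* = m/(m+e) = 0.32583/(0.32583+1.37819) = 0.19121.
Expected occupied = 274 × 0.19121 = 52.39 ≈ 52.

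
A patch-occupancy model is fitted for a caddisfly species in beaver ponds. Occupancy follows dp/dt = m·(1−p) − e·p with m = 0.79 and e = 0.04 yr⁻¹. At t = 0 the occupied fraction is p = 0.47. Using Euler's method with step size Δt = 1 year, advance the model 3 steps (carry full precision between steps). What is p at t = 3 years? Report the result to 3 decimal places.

0.949

Update rule: p ← p + [m·(1−p) − e·p]·Δt with Δt = 1.
t = 1: p = 0.47000 + (+0.39990) = 0.86990
t = 2: p = 0.86990 + (+0.06798) = 0.93788
t = 3: p = 0.93788 + (+0.01156) = 0.94944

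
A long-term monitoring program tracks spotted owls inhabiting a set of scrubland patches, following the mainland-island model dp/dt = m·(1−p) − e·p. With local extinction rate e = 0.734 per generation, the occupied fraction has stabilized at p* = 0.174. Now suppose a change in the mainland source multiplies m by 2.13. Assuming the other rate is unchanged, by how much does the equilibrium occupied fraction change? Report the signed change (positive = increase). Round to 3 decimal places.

Balance m(1−p*) = e·p* gives m = e·p*/(1−p*) = 0.734×0.17400/0.82600 = 0.15462.
New p* = m/(m+e) = 0.32934/(0.32934+0.73400) = 0.30972.
Δp* = 0.30972 − 0.17400 = +0.13572.

0.136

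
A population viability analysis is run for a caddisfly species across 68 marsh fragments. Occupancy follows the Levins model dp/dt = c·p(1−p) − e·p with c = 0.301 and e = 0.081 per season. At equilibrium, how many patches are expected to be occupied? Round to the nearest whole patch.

50

p* = 1 − e/c = 1 − 0.081/0.301 = 0.7309.
Expected occupied patches = N × p* = 68 × 0.7309 = 49.70 ≈ 50.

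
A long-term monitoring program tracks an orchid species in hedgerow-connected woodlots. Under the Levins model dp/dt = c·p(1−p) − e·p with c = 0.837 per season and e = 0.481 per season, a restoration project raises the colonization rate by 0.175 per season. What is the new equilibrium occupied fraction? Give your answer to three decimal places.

0.525

Before: p* = 1 − 0.481/0.837 = 0.4253.
After the change, c = 1.012, e = 0.481, so p* = 1 − 0.481/1.012 = 0.5247.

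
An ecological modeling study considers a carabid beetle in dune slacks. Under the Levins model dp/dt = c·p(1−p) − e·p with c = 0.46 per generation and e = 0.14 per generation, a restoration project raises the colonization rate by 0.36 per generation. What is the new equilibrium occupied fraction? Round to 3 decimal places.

0.829

Before: p* = 1 − 0.14/0.46 = 0.6957.
After the change, c = 0.82, e = 0.14, so p* = 1 − 0.14/0.82 = 0.8293.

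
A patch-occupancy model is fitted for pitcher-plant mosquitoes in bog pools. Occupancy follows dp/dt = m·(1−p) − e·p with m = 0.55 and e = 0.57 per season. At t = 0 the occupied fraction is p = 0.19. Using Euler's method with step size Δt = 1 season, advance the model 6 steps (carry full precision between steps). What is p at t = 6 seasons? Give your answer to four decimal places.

0.4911

Update rule: p ← p + [m·(1−p) − e·p]·Δt with Δt = 1.
  1  |  dp/dt·Δt = +0.337200  |  p_1 = 0.527200
  2  |  dp/dt·Δt = -0.040464  |  p_2 = 0.486736
  3  |  dp/dt·Δt = +0.004856  |  p_3 = 0.491592
  4  |  dp/dt·Δt = -0.000583  |  p_4 = 0.491009
  5  |  dp/dt·Δt = +0.000070  |  p_5 = 0.491079
  6  |  dp/dt·Δt = -0.000008  |  p_6 = 0.491071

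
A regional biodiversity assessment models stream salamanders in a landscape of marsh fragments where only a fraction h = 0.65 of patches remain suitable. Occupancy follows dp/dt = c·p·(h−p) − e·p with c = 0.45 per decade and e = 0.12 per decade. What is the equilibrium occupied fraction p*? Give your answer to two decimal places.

0.38

Setting dp/dt = 0 and dividing by p* gives c·(h−p*) = e.
So p* = h − e/c = 0.65 − 0.12/0.45 = 0.65 − 0.2667 = 0.3833.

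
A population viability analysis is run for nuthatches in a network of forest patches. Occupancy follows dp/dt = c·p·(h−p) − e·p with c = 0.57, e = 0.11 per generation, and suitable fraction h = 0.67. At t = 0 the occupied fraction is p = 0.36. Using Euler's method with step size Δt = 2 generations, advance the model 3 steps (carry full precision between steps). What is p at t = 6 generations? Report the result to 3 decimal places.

0.459

Update rule: p ← p + [c·p·(h−p) − e·p]·Δt with Δt = 2.
t = 2: p = 0.36000 + (+0.04802) = 0.40802
t = 4: p = 0.40802 + (+0.03209) = 0.44012
t = 6: p = 0.44012 + (+0.01851) = 0.45863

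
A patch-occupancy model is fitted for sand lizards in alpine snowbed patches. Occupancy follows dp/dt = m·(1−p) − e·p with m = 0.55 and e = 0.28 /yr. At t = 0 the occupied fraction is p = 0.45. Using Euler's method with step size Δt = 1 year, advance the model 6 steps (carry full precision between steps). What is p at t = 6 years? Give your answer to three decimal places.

Update rule: p ← p + [m·(1−p) − e·p]·Δt with Δt = 1.
step 1: Δp = +0.17650, p = 0.62650
step 2: Δp = +0.03000, p = 0.65651
step 3: Δp = +0.00510, p = 0.66161
step 4: Δp = +0.00087, p = 0.66247
step 5: Δp = +0.00015, p = 0.66262
step 6: Δp = +0.00003, p = 0.66265

0.663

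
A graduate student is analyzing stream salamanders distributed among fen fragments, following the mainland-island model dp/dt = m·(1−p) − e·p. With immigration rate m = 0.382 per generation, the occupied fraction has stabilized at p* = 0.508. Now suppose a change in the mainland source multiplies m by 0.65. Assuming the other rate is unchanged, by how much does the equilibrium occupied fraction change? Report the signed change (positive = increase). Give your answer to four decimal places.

Balance m(1−p*) = e·p* gives e = m(1−p*)/p* = 0.382×0.49200/0.50800 = 0.36997.
New p* = m/(m+e) = 0.24830/(0.24830+0.36997) = 0.40160.
Δp* = 0.40160 − 0.50800 = -0.10640.

-0.1064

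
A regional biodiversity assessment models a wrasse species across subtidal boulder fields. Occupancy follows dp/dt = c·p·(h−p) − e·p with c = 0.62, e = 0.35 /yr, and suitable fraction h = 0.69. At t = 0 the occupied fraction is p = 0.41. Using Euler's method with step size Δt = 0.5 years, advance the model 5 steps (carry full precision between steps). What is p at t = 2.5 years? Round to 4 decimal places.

0.2855

Update rule: p ← p + [c·p·(h−p) − e·p]·Δt with Δt = 0.5.
step 1: Δp = -0.03616, p = 0.37384
step 2: Δp = -0.02878, p = 0.34506
step 3: Δp = -0.02349, p = 0.32157
step 4: Δp = -0.01955, p = 0.30202
step 5: Δp = -0.01653, p = 0.28549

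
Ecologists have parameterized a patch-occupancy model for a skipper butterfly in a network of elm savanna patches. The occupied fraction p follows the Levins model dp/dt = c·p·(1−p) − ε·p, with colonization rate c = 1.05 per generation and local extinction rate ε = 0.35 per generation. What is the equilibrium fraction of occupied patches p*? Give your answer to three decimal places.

Setting dp/dt = 0 and dividing through by p* gives c·(1−p*) = ε.
So p* = 1 − ε/c = 1 − 0.35/1.05 = 1 − 0.3333 = 0.6667.

0.667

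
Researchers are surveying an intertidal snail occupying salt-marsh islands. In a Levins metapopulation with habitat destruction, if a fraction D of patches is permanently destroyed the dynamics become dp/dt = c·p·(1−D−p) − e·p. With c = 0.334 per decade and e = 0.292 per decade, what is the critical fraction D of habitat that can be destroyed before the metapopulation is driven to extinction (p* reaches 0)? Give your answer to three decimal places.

0.126

The nontrivial equilibrium is p* = (1−D) − e/c; extinction occurs when this hits zero.
So D_crit = 1 − e/c = 1 − 0.292/0.334 = 1 − 0.8743 = 0.1257.
This equals the undisturbed p*, a classic result of Lande's extension.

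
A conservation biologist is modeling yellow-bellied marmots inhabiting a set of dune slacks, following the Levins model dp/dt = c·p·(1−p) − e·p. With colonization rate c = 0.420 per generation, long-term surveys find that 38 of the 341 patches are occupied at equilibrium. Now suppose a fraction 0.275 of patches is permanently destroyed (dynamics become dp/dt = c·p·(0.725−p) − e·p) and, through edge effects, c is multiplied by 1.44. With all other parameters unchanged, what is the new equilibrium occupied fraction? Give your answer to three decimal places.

0.108

Observed p* = 38/341 = 0.11144.
Balance c(1−p*) = e gives e = 0.420×(1 − 0.11144) = 0.37320.
New p* = 0.725 − e/c = 0.725 − 0.37320/0.60480 = 0.10794.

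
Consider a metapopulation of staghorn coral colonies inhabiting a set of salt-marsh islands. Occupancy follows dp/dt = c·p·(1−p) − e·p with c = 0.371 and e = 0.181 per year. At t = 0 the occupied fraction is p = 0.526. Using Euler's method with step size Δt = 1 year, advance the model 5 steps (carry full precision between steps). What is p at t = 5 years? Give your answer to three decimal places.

Update rule: p ← p + [c·p·(1−p) − e·p]·Δt with Δt = 1.
  1  |  dp/dt·Δt = -0.002707  |  p_1 = 0.523293
  2  |  dp/dt·Δt = -0.002167  |  p_2 = 0.521126
  3  |  dp/dt·Δt = -0.001739  |  p_3 = 0.519386
  4  |  dp/dt·Δt = -0.001398  |  p_4 = 0.517988
  5  |  dp/dt·Δt = -0.001126  |  p_5 = 0.516862

0.517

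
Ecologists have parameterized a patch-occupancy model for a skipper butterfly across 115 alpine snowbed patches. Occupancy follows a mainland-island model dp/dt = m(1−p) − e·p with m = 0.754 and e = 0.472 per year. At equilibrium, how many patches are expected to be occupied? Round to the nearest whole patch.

p* = m/(m+e) = 0.754/1.2260 = 0.6150.
Expected occupied patches = N × p* = 115 × 0.6150 = 70.73 ≈ 71.

71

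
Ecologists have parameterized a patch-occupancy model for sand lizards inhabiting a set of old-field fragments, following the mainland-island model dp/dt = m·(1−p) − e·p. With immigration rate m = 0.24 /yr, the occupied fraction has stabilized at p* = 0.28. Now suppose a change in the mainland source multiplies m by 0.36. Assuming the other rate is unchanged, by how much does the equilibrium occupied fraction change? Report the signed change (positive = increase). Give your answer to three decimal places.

-0.157

Balance m(1−p*) = e·p* gives e = m(1−p*)/p* = 0.24×0.72000/0.28000 = 0.61714.
New p* = m/(m+e) = 0.08640/(0.08640+0.61714) = 0.12281.
Δp* = 0.12281 − 0.28000 = -0.15719.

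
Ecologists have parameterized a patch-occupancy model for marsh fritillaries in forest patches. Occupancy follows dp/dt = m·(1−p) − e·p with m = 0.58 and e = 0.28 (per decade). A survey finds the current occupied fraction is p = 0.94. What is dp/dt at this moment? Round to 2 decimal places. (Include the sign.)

-0.23

Colonization term: m·(1−p) = 0.58×0.0600 = 0.03480.
Extinction term: e·p = 0.26320.
dp/dt = 0.03480 − 0.26320 = -0.22840.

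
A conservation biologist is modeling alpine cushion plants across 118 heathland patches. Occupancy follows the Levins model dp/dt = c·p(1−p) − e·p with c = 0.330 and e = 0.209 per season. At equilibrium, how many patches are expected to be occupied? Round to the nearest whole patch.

p* = 1 − e/c = 1 − 0.209/0.330 = 0.3667.
Expected occupied patches = N × p* = 118 × 0.3667 = 43.27 ≈ 43.

43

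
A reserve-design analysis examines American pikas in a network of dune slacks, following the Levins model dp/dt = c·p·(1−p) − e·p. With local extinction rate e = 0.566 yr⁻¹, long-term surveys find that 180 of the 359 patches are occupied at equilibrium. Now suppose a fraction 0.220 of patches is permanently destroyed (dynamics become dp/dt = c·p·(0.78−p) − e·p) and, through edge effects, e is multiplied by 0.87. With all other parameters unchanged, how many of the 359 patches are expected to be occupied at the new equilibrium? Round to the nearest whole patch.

124

Observed p* = 180/359 = 0.50139.
Balance c(1−p*) = e gives c = e/(1 − 0.50139) = 0.566/0.49861 = 1.13516.
New p* = 0.78 − e/c = 0.78 − 0.49242/1.13516 = 0.34621.
Expected occupied = 359 × 0.34621 = 124.29 ≈ 124.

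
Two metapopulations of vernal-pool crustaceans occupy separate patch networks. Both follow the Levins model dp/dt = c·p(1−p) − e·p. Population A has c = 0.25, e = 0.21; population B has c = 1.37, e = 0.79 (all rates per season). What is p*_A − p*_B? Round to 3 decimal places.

-0.263

A: p*_A = 1 − 0.21/0.25 = 0.1600.
B: p*_B = 1 − 0.79/1.37 = 0.4234.
p*_A − p*_B = 0.1600 − 0.4234 = -0.2634.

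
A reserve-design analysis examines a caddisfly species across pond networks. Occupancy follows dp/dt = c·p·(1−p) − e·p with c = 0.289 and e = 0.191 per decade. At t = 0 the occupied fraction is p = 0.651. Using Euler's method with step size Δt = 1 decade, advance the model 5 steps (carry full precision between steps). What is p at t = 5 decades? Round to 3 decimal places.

0.468

Update rule: p ← p + [c·p·(1−p) − e·p]·Δt with Δt = 1.
p: 0.65100 → 0.59232  (Δp = -0.05868)
p: 0.59232 → 0.54897  (Δp = -0.04335)
p: 0.54897 → 0.51568  (Δp = -0.03330)
p: 0.51568 → 0.48936  (Δp = -0.02632)
p: 0.48936 → 0.46811  (Δp = -0.02125)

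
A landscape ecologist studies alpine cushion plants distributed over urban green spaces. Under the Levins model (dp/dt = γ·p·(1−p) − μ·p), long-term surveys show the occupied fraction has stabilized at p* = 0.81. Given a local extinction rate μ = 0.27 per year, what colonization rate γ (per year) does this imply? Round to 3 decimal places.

1.421

At equilibrium γ(1−p*) = μ, so γ = μ/(1−p*).
γ = 0.27/(1 − 0.81) = 0.27/0.1900 = 1.4211.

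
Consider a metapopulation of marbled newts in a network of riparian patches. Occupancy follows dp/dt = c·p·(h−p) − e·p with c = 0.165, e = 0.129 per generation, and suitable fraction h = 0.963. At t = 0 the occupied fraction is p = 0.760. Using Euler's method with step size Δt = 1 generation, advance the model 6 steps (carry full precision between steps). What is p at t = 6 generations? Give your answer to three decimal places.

Update rule: p ← p + [c·p·(h−p) − e·p]·Δt with Δt = 1.
t = 1: p = 0.76000 + (-0.07258) = 0.68742
t = 2: p = 0.68742 + (-0.05742) = 0.63000
t = 3: p = 0.63000 + (-0.04665) = 0.58334
t = 4: p = 0.58334 + (-0.03871) = 0.54463
t = 5: p = 0.54463 + (-0.03266) = 0.51197
t = 6: p = 0.51197 + (-0.02794) = 0.48403

0.484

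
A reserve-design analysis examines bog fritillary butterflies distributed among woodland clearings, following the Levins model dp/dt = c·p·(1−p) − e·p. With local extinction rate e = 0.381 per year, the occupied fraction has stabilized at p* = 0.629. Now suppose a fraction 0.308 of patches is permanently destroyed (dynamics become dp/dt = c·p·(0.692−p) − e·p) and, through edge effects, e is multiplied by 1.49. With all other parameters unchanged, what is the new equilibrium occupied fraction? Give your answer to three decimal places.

Balance c(1−p*) = e gives c = e/(1 − 0.62900) = 0.381/0.37100 = 1.02695.
New p* = 0.692 − e/c = 0.692 − 0.56769/1.02695 = 0.13921.

0.139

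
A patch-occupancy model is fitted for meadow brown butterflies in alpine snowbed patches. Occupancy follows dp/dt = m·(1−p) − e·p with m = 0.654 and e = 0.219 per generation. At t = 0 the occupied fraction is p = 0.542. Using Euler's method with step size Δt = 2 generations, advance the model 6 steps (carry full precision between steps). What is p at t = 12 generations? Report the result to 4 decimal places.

Update rule: p ← p + [m·(1−p) − e·p]·Δt with Δt = 2.
  1  |  dp/dt·Δt = +0.361668  |  p_1 = 0.903668
  2  |  dp/dt·Δt = -0.269804  |  p_2 = 0.633864
  3  |  dp/dt·Δt = +0.201274  |  p_3 = 0.835138
  4  |  dp/dt·Δt = -0.150150  |  p_4 = 0.684987
  5  |  dp/dt·Δt = +0.112012  |  p_5 = 0.796999
  6  |  dp/dt·Δt = -0.083561  |  p_6 = 0.713438

0.7134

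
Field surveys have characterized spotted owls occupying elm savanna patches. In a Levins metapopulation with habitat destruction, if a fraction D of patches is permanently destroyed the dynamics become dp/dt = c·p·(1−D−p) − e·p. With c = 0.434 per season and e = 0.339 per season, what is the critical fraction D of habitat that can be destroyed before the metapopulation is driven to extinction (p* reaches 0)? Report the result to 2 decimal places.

0.22

The nontrivial equilibrium is p* = (1−D) − e/c; extinction occurs when this hits zero.
So D_crit = 1 − e/c = 1 − 0.339/0.434 = 1 − 0.7811 = 0.2189.
This equals the undisturbed p*, a classic result of Lande's extension.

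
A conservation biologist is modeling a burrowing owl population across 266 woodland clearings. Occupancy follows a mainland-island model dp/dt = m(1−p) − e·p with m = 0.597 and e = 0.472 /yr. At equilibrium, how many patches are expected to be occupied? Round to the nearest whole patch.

149

p* = m/(m+e) = 0.597/1.0690 = 0.5585.
Expected occupied patches = N × p* = 266 × 0.5585 = 148.55 ≈ 149.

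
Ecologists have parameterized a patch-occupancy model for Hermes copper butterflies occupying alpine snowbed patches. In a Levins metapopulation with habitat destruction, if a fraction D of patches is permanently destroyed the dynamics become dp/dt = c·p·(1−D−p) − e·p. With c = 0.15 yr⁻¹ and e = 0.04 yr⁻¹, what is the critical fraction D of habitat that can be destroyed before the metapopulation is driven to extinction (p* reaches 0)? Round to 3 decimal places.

0.733

The nontrivial equilibrium is p* = (1−D) − e/c; extinction occurs when this hits zero.
So D_crit = 1 − e/c = 1 − 0.04/0.15 = 1 − 0.2667 = 0.7333.
Note this equals the original equilibrium occupancy — the Levins extinction-debt result.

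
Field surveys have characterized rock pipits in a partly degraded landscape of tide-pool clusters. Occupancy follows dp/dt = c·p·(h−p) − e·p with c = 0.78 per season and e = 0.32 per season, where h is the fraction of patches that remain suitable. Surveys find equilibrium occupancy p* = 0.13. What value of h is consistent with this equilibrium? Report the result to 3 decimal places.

At equilibrium c(h−p*) = e, so h = p* + e/c.
h = 0.13 + 0.32/0.78 = 0.13 + 0.4103 = 0.5403.

0.540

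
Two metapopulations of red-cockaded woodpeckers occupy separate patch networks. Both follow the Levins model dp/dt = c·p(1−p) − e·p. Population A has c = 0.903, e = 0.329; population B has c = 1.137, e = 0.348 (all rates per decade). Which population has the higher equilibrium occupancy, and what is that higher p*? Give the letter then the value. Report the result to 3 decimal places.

A: p*_A = 1 − 0.329/0.903 = 0.6357.
B: p*_B = 1 − 0.348/1.137 = 0.6939.
B is higher at 0.6939.

B, 0.694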